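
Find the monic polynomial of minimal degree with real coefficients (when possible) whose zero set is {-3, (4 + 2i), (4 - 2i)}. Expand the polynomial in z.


The polynomial is p(z) = ∏_{α ∈ S} (z − α), where S = {-3, (4 + 2i), (4 - 2i)}.
Expanding the product yields: p(z) = z^3 -5·z^2 -4·z + 60.
Note conjugate pairs combine to real quadratics: (z − (4+2i))(z − (4−2i)) = z² − 8z + 20.
The resulting polynomial has degree 3 and real coefficients as required.

p(z) = z^3 -5·z^2 -4·z + 60.


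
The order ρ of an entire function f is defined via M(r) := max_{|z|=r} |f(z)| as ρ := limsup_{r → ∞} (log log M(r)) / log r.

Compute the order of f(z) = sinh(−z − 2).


sinh(w) is a linear combination of e^{iw} and e^{−iw} (or e^w, e^{−w} in the hyperbolic case), so |sinh(w)| ≤ e^{|w|}. With w = −z − 2, |w| ≤ 1|z| + 2 = 1r + 2 on |z| = r, giving M(r) ≤ e^{1r + 2}, so ρ ≤ 1. On a suitable ray (z = it for sin/cos; z = t for sinh/cosh, t real → ∞), |sinh(−z − 2)| grows like e^{1|t|}/2, so ρ ≥ 1. Hence ρ = 1.
Therefore ρ = 1.

Order ρ = 1.


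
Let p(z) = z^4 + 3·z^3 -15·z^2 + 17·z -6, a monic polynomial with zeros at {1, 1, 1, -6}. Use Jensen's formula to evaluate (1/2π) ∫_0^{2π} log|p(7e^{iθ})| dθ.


Zeros: -6, 1, 1, 1; r = 7.
Inside |z| < r: -6, 1, 1, 1. Outside (|z| ≥ r): ∅.
p(0) = -6, so log|p(0)| = log(6) = 1.7918.
Apply Jensen: I(r) = log|p(0)| + Σ_k log(r/|z_k|), summed over zeros inside |z| < r.
  log(r/|z_k|) for z_k = 1: log(7/1) = 1.9459
  log(r/|z_k|) for z_k = 1: log(7/1) = 1.9459
  log(r/|z_k|) for z_k = 1: log(7/1) = 1.9459
  log(r/|z_k|) for z_k = -6: log(7/6) = 0.1542
Sum over inside zeros: 5.9919.
I(r) = log|p(0)| + (inside sum) = 1.7918 + 5.9919 = 7.7836.
Closed form (all zeros inside, monic): I(r) = n·log(r) = 4·log(7) = 7.7836. ✓

I(r) ≈ 7.7836.


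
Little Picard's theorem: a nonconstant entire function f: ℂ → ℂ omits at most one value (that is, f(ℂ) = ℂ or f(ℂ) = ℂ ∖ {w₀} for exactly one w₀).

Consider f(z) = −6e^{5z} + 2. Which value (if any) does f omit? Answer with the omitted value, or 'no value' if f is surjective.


Little Picard bounds the complement of f(ℂ) to at most one point.
e^{5z} is never zero on ℂ, so -6·e^{5z} takes every value in ℂ ∖ {0}. Adding 2 shifts the range to ℂ ∖ {2}. Thus f omits exactly the value 2.

Omitted value: 2.


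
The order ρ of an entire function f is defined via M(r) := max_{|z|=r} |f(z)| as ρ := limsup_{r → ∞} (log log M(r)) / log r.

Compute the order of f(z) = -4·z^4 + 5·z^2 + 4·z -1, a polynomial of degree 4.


|f(z)| ≤ Σ|c_k|·r^k = O(r^4) as r → ∞. Polynomial growth is O(e^{r^ε}) for every ε > 0 (since r^4/e^{r^ε} → 0), so ρ ≤ ε for all ε > 0, i.e. ρ = 0. Every nonconstant polynomial has order 0.
Therefore ρ = 0.

Order ρ = 0.


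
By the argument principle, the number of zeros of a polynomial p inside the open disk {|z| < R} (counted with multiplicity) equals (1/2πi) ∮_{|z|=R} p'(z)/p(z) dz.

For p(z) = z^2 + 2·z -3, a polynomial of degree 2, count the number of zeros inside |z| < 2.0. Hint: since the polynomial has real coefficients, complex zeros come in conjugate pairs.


The zeros of p are: -3, 1.
Their magnitudes are: 3, 1.
Zeros with |z| < R = 2.0: 1.
Count = 1.
By the argument principle, (1/2πi) ∮_{|z|=R} p'(z)/p(z) dz equals exactly this count.

Number of zeros inside |z| < 2.0: 1.


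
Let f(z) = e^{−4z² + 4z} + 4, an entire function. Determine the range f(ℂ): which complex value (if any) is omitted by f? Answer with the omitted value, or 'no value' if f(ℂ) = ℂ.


Little Picard bounds the complement of f(ℂ) to at most one point.
The exponent g(z) = −4z² + 4z is a nonconstant polynomial, hence surjective onto ℂ. So e^{g(z)} takes every value in {e^w : w ∈ ℂ} = ℂ ∖ {0}. Adding 4 shifts the range to ℂ ∖ {4}. f omits exactly 4.

Omitted value: 4.


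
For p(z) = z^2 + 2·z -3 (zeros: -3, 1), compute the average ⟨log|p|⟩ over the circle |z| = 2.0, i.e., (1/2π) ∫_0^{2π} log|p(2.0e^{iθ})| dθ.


Zeros: -3, 1; r = 2.0.
Inside |z| < r: 1. Outside (|z| ≥ r): -3.
p(0) = -3, so log|p(0)| = log(3) = 1.0986.
Apply Jensen: I(r) = log|p(0)| + Σ_k log(r/|z_k|), summed over zeros inside |z| < r.
  log(r/|z_k|) for z_k = 1: log(2.0/1) = 0.6931
  Outside zeros (-3) contribute nothing to the Jensen sum.
Sum over inside zeros: 0.6931.
I(r) = log|p(0)| + (inside sum) = 1.0986 + 0.6931 = 1.7918.
Note: since some zeros are outside |z| ≤ r, the simplified n·log(r) form does NOT apply — only the inside zeros contribute.

I(r) ≈ 1.7918.


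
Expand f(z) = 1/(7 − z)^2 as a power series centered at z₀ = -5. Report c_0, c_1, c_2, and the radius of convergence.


Let w = z − z₀, so z = z₀ + w.
Then 7 − z = 7 − (z₀ + w) = (7 − z₀) − w = 12 − w.
f(z) = 1/(12 − w)^2 = (1/(12)^2) · (1 − w/(12))^{−2}.
By the binomial series (1−u)^{−2} = Σ_{n≥0} C(n+1, 1) u^n for |u|<1, with u = w/(12):
  c_n = C(n+1, 1) / (12)^(n+2).
  c_0 = 1/(12)^2 = 1/144.
  c_1 = 2/(12)^3 = 1/864.
  c_2 = 3/(12)^4 = 1/6912.
The series is valid for |w/d| < 1, i.e. |z − z₀| < |d|.
Radius of convergence: R = |7 − z₀| = |12| = 12 (distance from z₀ to the singularity z = 7).

c_0 = 1/144, c_1 = 1/864, c_2 = 1/6912; R = 12.


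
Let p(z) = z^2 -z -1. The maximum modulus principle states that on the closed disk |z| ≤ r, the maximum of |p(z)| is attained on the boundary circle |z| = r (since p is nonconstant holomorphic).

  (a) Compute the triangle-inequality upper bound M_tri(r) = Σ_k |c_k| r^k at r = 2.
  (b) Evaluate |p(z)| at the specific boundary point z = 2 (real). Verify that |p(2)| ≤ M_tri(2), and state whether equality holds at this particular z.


Coefficients: c_0 = -1, c_1 = -1, c_2 = 1. Radius r = 2.
Part (a). Triangle bound: M_tri(r) = Σ_k |c_k| r^k
  = |-1|·2^0 + |-1|·2^1 + |1|·2^2
  = 1 + 2 + 4 = 7.
This bounds M(r) := max_{|z|=r} |p(z)| from above; equality holds iff all terms c_k z^k can be made to align in phase at a single z on |z|=r.
Part (b). At z = 2 (real, on the circle |z| = r):
  p(2) = (-1)·2^0 + (-1)·2^1 + (1)·2^2 = 1.
  |p(2)| = 1.
Check: |p(2)| = 1 ≤ 7 = M_tri(2). ✓ Equality does not hold at z = 2 (the coefficients have mixed signs, so the terms do not all align in phase there).

M_tri(2) = 7; |p(2)| = 1; equality at z=2: no.


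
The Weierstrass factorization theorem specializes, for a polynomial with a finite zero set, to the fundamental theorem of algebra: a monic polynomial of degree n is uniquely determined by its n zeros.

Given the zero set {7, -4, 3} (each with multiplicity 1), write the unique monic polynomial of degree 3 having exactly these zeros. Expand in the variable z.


The polynomial is p(z) = ∏_{α ∈ S} (z − α), where S = {7, -4, 3}.
Expanding the product yields: p(z) = z^3 -6·z^2 -19·z + 84.
The resulting polynomial has degree 3 and real coefficients as required.

p(z) = z^3 -6·z^2 -19·z + 84.


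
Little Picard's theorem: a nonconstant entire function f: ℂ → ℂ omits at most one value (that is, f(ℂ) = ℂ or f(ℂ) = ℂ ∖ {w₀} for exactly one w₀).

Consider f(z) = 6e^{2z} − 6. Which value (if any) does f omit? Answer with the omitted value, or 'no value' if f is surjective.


Little Picard bounds the complement of f(ℂ) to at most one point.
e^{2z} is never zero on ℂ, so 6·e^{2z} takes every value in ℂ ∖ {0}. Adding -6 shifts the range to ℂ ∖ {-6}. Thus f omits exactly the value -6.

Omitted value: -6.


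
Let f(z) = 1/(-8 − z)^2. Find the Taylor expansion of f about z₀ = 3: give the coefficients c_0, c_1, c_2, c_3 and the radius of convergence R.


Let w = z − z₀, so z = z₀ + w.
Then -8 − z = -8 − (z₀ + w) = (-8 − z₀) − w = -11 − w.
f(z) = 1/(-11 − w)^2 = (1/(-11)^2) · (1 − w/(-11))^{−2}.
By the binomial series (1−u)^{−2} = Σ_{n≥0} C(n+1, 1) u^n for |u|<1, with u = w/(-11):
  c_n = C(n+1, 1) / (-11)^(n+2).
  c_0 = 1/(-11)^2 = 1/121.
  c_1 = 2/(-11)^3 = -2/1331.
  c_2 = 3/(-11)^4 = 3/14641.
  c_3 = 4/(-11)^5 = -4/161051.
The series is valid for |w/d| < 1, i.e. |z − z₀| < |d|.
Radius of convergence: R = |-8 − z₀| = |-11| = 11 (distance from z₀ to the singularity z = -8).

c_0 = 1/121, c_1 = -2/1331, c_2 = 3/14641, c_3 = -4/161051; R = 11.


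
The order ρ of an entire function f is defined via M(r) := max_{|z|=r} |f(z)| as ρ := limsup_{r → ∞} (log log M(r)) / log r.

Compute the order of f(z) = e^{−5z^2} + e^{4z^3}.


Each summand is entire of order 2 and 3 respectively (as in the single-exponential case). The order of a sum is at most the max of the orders, so ρ ≤ 3. For the lower bound: on |z|=r choose arg z so that 4z^3 is real positive; then |e^{4z^3}| = e^{4r^3} while |e^{-5z^2}| ≤ e^{5r^2} = o(e^{4r^3}). So |f| ≥ e^{4r^3}(1 − o(1)) and ρ ≥ 3. Hence ρ = max(2, 3) = 3.
Therefore ρ = 3.

Order ρ = 3.


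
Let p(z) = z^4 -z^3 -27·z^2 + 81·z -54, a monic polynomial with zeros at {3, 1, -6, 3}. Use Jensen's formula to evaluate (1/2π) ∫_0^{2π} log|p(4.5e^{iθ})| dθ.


Zeros: -6, 1, 3, 3; r = 4.5.
Inside |z| < r: 1, 3, 3. Outside (|z| ≥ r): -6.
p(0) = -54, so log|p(0)| = log(54) = 3.9890.
Apply Jensen: I(r) = log|p(0)| + Σ_k log(r/|z_k|), summed over zeros inside |z| < r.
  log(r/|z_k|) for z_k = 3: log(4.5/3) = 0.4055
  log(r/|z_k|) for z_k = 1: log(4.5/1) = 1.5041
  log(r/|z_k|) for z_k = 3: log(4.5/3) = 0.4055
  Outside zeros (-6) contribute nothing to the Jensen sum.
Sum over inside zeros: 2.3150.
I(r) = log|p(0)| + (inside sum) = 3.9890 + 2.3150 = 6.3040.
Note: since some zeros are outside |z| ≤ r, the simplified n·log(r) form does NOT apply — only the inside zeros contribute.

I(r) ≈ 6.3040.


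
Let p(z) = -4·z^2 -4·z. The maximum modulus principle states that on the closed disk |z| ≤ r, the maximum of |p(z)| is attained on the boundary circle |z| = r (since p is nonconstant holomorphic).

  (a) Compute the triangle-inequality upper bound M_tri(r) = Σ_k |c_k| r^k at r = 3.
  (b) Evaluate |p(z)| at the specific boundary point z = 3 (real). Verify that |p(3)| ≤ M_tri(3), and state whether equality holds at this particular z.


Coefficients: c_0 = 0, c_1 = -4, c_2 = -4. Radius r = 3.
Part (a). Triangle bound: M_tri(r) = Σ_k |c_k| r^k
  = |0|·3^0 + |-4|·3^1 + |-4|·3^2
  = 0 + 12 + 36 = 48.
This bounds M(r) := max_{|z|=r} |p(z)| from above; equality holds iff all terms c_k z^k can be made to align in phase at a single z on |z|=r.
Part (b). At z = 3 (real, on the circle |z| = r):
  p(3) = (0)·3^0 + (-4)·3^1 + (-4)·3^2 = -48.
  |p(3)| = 48.
Since all nonzero coefficients share the same sign, |p(3)| = 48 = M_tri(3); the triangle bound is attained at z = 3, so in fact M(r) = 48.

M_tri(3) = 48; |p(3)| = 48; equality at z=3: yes.


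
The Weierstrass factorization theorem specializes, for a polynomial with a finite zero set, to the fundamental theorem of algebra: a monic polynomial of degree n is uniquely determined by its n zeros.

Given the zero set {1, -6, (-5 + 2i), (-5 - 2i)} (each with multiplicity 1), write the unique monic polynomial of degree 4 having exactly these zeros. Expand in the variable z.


The polynomial is p(z) = ∏_{α ∈ S} (z − α), where S = {1, -6, (-5 + 2i), (-5 - 2i)}.
Expanding the product yields: p(z) = z^4 + 15·z^3 + 73·z^2 + 85·z -174.
Note conjugate pairs combine to real quadratics: (z − (-5+2i))(z − (-5−2i)) = z² + 10z + 29.
The resulting polynomial has degree 4 and real coefficients as required.

p(z) = z^4 + 15·z^3 + 73·z^2 + 85·z -174.


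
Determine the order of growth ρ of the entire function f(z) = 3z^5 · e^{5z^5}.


M(r) = max_{|z|=r} |3|·|z|^5·|e^{5z^5}| = 3·r^5 · e^{5r^5} (the factors attain their maxima compatibly on |z|=r). Then log M(r) = log 3 + 5·log r + 5r^5, dominated by the last term, so log log M(r) ~ 5·log r. The polynomial factor 3z^5 contributes only a log r term and does not affect the order. ρ = 5.
Therefore ρ = 5.

Order ρ = 5.


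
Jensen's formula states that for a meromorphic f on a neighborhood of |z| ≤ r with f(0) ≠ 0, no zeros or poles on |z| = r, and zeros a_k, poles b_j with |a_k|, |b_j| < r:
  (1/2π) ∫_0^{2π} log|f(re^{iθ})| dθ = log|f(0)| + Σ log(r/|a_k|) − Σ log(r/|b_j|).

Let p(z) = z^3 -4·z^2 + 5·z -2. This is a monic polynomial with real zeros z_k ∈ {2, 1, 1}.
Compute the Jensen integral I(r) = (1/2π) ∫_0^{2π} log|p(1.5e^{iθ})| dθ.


Zeros: 1, 1, 2; r = 1.5.
Inside |z| < r: 1, 1. Outside (|z| ≥ r): 2.
p(0) = -2, so log|p(0)| = log(2) = 0.6931.
Apply Jensen: I(r) = log|p(0)| + Σ_k log(r/|z_k|), summed over zeros inside |z| < r.
  log(r/|z_k|) for z_k = 1: log(1.5/1) = 0.4055
  log(r/|z_k|) for z_k = 1: log(1.5/1) = 0.4055
  Outside zeros (2) contribute nothing to the Jensen sum.
Sum over inside zeros: 0.8109.
I(r) = log|p(0)| + (inside sum) = 0.6931 + 0.8109 = 1.5041.
Note: since some zeros are outside |z| ≤ r, the simplified n·log(r) form does NOT apply — only the inside zeros contribute.

I(r) ≈ 1.5041.


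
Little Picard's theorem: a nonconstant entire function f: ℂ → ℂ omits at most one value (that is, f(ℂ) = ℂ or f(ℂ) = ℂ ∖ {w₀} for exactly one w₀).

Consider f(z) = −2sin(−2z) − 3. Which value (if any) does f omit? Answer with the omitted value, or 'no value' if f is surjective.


Little Picard bounds the complement of f(ℂ) to at most one point.
sin is entire and surjective onto ℂ: for every w ∈ ℂ, sin(ζ) = w has a solution ζ ∈ ℂ (e.g., via the complex inverse arcsin). With ζ = −2z this gives z = ζ/(-2). Then -2·sin(−2z) takes every value in -2·ℂ = ℂ, and adding -3 is a bijection of ℂ. So f is surjective and omits no value. (Note: only on the real line is sin bounded by [−1, 1].)

Omitted value: no value.


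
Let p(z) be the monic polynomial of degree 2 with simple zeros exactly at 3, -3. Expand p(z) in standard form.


The polynomial is p(z) = ∏_{α ∈ S} (z − α), where S = {3, -3}.
Expanding the product yields: p(z) = z^2 -9.
The resulting polynomial has degree 2 and real coefficients as required.

p(z) = z^2 -9.


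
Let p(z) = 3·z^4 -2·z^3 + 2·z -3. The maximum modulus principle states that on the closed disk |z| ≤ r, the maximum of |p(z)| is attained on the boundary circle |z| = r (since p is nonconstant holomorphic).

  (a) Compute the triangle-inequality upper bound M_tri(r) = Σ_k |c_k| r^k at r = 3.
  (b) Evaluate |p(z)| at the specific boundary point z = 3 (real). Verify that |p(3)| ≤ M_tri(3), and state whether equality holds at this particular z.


Coefficients: c_0 = -3, c_1 = 2, c_2 = 0, c_3 = -2, c_4 = 3. Radius r = 3.
Part (a). Triangle bound: M_tri(r) = Σ_k |c_k| r^k
  = |-3|·3^0 + |2|·3^1 + |0|·3^2 + |-2|·3^3 + |3|·3^4
  = 3 + 6 + 0 + 54 + 243 = 306.
This bounds M(r) := max_{|z|=r} |p(z)| from above; equality holds iff all terms c_k z^k can be made to align in phase at a single z on |z|=r.
Part (b). At z = 3 (real, on the circle |z| = r):
  p(3) = (-3)·3^0 + (2)·3^1 + (0)·3^2 + (-2)·3^3 + (3)·3^4 = 192.
  |p(3)| = 192.
Check: |p(3)| = 192 ≤ 306 = M_tri(3). ✓ Equality does not hold at z = 3 (the coefficients have mixed signs, so the terms do not all align in phase there).

M_tri(3) = 306; |p(3)| = 192; equality at z=3: no.


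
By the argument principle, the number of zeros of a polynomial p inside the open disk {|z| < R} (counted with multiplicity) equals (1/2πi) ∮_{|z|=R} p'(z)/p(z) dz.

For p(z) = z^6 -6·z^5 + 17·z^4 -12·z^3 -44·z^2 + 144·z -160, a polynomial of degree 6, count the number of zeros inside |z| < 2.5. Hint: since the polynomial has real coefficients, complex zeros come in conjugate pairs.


The zeros of p are: 2, (2 + 2i), (2 - 2i), (1 + 2i), (1 - 2i), -2.
Their magnitudes are: 2, 2.828, 2.828, 2.236, 2.236, 2.
Zeros with |z| < R = 2.5: 2, (1 + 2i), (1 - 2i), -2.
Count = 4.
By the argument principle, (1/2πi) ∮_{|z|=R} p'(z)/p(z) dz equals exactly this count.

Number of zeros inside |z| < 2.5: 4.


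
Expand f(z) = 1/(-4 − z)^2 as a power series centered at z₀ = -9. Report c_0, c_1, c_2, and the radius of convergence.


Let w = z − z₀, so z = z₀ + w.
Then -4 − z = -4 − (z₀ + w) = (-4 − z₀) − w = 5 − w.
f(z) = 1/(5 − w)^2 = (1/(5)^2) · (1 − w/(5))^{−2}.
By the binomial series (1−u)^{−2} = Σ_{n≥0} C(n+1, 1) u^n for |u|<1, with u = w/(5):
  c_n = C(n+1, 1) / (5)^(n+2).
  c_0 = 1/(5)^2 = 1/25.
  c_1 = 2/(5)^3 = 2/125.
  c_2 = 3/(5)^4 = 3/625.
The series is valid for |w/d| < 1, i.e. |z − z₀| < |d|.
Radius of convergence: R = |-4 − z₀| = |5| = 5 (distance from z₀ to the singularity z = -4).

c_0 = 1/25, c_1 = 2/125, c_2 = 3/625; R = 5.


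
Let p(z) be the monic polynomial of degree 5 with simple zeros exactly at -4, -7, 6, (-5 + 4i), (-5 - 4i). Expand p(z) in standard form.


The polynomial is p(z) = ∏_{α ∈ S} (z − α), where S = {-4, -7, 6, (-5 + 4i), (-5 - 4i)}.
Expanding the product yields: p(z) = z^5 + 15·z^4 + 53·z^3 -343·z^2 -3238·z -6888.
Note conjugate pairs combine to real quadratics: (z − (-5+4i))(z − (-5−4i)) = z² + 10z + 41.
The resulting polynomial has degree 5 and real coefficients as required.

p(z) = z^5 + 15·z^4 + 53·z^3 -343·z^2 -3238·z -6888.


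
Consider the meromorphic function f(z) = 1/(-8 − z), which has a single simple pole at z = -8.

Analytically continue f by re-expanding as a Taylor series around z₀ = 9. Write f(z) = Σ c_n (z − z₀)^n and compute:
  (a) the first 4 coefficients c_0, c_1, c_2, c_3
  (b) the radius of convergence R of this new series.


Let w = z − z₀, so z = z₀ + w.
Then -8 − z = -8 − (z₀ + w) = (-8 − z₀) − w = -17 − w.
f(z) = 1/(-17 − w) = (1/(-17)) · 1/(1 − w/(-17)) = Σ_{n≥0} w^n / (-17)^(n+1).
So c_n = 1/(-17)^(n+1):
  c_0 = 1/(-17)^1 = -1/17.
  c_1 = 1/(-17)^2 = 1/289.
  c_2 = 1/(-17)^3 = -1/4913.
  c_3 = 1/(-17)^4 = 1/83521.
The series is valid for |w/d| < 1, i.e. |z − z₀| < |d|.
Radius of convergence: R = |-8 − z₀| = |-17| = 17 (distance from z₀ to the singularity z = -8).

c_0 = -1/17, c_1 = 1/289, c_2 = -1/4913, c_3 = 1/83521; R = 17.


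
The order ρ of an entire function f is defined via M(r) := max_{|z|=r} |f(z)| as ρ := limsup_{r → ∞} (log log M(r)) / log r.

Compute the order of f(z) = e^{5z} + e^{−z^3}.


Each summand is entire of order 1 and 3 respectively (as in the single-exponential case). The order of a sum is at most the max of the orders, so ρ ≤ 3. For the lower bound: on |z|=r choose arg z so that -1z^3 is real positive; then |e^{-1z^3}| = e^{1r^3} while |e^{5z}| ≤ e^{5r^1} = o(e^{1r^3}). So |f| ≥ e^{1r^3}(1 − o(1)) and ρ ≥ 3. Hence ρ = max(1, 3) = 3.
Therefore ρ = 3.

Order ρ = 3.


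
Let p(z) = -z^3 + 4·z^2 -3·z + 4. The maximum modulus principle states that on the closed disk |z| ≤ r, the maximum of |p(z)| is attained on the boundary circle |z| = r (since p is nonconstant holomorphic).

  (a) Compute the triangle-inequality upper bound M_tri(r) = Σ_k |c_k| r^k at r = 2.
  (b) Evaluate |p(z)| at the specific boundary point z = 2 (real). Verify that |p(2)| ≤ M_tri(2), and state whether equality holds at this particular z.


Coefficients: c_0 = 4, c_1 = -3, c_2 = 4, c_3 = -1. Radius r = 2.
Part (a). Triangle bound: M_tri(r) = Σ_k |c_k| r^k
  = |4|·2^0 + |-3|·2^1 + |4|·2^2 + |-1|·2^3
  = 4 + 6 + 16 + 8 = 34.
This bounds M(r) := max_{|z|=r} |p(z)| from above; equality holds iff all terms c_k z^k can be made to align in phase at a single z on |z|=r.
Part (b). At z = 2 (real, on the circle |z| = r):
  p(2) = (4)·2^0 + (-3)·2^1 + (4)·2^2 + (-1)·2^3 = 6.
  |p(2)| = 6.
Check: |p(2)| = 6 ≤ 34 = M_tri(2). ✓ Equality does not hold at z = 2 (the coefficients have mixed signs, so the terms do not all align in phase there).

M_tri(2) = 34; |p(2)| = 6; equality at z=2: no.


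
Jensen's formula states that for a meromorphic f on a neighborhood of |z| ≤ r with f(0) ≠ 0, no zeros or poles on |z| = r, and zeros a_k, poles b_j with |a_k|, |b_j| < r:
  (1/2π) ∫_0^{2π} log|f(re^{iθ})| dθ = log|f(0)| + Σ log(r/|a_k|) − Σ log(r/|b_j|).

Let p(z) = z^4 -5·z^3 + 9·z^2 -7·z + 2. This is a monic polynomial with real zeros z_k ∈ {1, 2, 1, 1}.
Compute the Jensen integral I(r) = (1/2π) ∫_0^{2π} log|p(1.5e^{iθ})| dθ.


Zeros: 1, 1, 1, 2; r = 1.5.
Inside |z| < r: 1, 1, 1. Outside (|z| ≥ r): 2.
p(0) = 2, so log|p(0)| = log(2) = 0.6931.
Apply Jensen: I(r) = log|p(0)| + Σ_k log(r/|z_k|), summed over zeros inside |z| < r.
  log(r/|z_k|) for z_k = 1: log(1.5/1) = 0.4055
  log(r/|z_k|) for z_k = 1: log(1.5/1) = 0.4055
  log(r/|z_k|) for z_k = 1: log(1.5/1) = 0.4055
  Outside zeros (2) contribute nothing to the Jensen sum.
Sum over inside zeros: 1.2164.
I(r) = log|p(0)| + (inside sum) = 0.6931 + 1.2164 = 1.9095.
Note: since some zeros are outside |z| ≤ r, the simplified n·log(r) form does NOT apply — only the inside zeros contribute.

I(r) ≈ 1.9095.


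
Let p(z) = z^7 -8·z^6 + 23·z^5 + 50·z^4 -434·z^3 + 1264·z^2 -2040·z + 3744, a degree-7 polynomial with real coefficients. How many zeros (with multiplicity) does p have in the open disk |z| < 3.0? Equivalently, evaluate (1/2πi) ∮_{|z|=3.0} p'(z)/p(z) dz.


The zeros of p are: (3 + 3i), (3 - 3i), -4, (3 + 2i), (3 - 2i), (0 + 2i), (0 - 2i).
Their magnitudes are: 4.243, 4.243, 4, 3.606, 3.606, 2, 2.
Zeros with |z| < R = 3.0: (0 + 2i), (0 - 2i).
Count = 2.
By the argument principle, (1/2πi) ∮_{|z|=R} p'(z)/p(z) dz equals exactly this count.

Number of zeros inside |z| < 3.0: 2.


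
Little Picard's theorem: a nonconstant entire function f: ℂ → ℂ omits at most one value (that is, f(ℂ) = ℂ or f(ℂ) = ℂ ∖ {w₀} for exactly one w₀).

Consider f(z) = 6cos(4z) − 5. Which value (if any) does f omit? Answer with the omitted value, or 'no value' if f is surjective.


Little Picard bounds the complement of f(ℂ) to at most one point.
cos is entire and surjective onto ℂ: for every w ∈ ℂ, cos(ζ) = w has a solution ζ ∈ ℂ (e.g., via the complex inverse arccos). With ζ = 4z this gives z = ζ/(4). Then 6·cos(4z) takes every value in 6·ℂ = ℂ, and adding -5 is a bijection of ℂ. So f is surjective and omits no value. (Note: only on the real line is cos bounded by [−1, 1].)

Omitted value: no value.


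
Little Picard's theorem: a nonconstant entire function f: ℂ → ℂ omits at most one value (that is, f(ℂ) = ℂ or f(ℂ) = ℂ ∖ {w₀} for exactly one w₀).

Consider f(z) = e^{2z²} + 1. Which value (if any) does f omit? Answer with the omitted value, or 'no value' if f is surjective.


Little Picard bounds the complement of f(ℂ) to at most one point.
The exponent g(z) = 2z² is a nonconstant polynomial, hence surjective onto ℂ. So e^{g(z)} takes every value in {e^w : w ∈ ℂ} = ℂ ∖ {0}. Adding 1 shifts the range to ℂ ∖ {1}. f omits exactly 1.

Omitted value: 1.


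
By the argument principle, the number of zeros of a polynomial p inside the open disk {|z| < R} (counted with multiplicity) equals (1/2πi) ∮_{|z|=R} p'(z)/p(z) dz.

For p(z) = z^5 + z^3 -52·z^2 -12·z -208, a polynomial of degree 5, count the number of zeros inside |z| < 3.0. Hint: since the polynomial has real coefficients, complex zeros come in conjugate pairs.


The zeros of p are: 4, (-2 + 3i), (-2 - 3i), (0 + 2i), (0 - 2i).
Their magnitudes are: 4, 3.606, 3.606, 2, 2.
Zeros with |z| < R = 3.0: (0 + 2i), (0 - 2i).
Count = 2.
By the argument principle, (1/2πi) ∮_{|z|=R} p'(z)/p(z) dz equals exactly this count.

Number of zeros inside |z| < 3.0: 2.


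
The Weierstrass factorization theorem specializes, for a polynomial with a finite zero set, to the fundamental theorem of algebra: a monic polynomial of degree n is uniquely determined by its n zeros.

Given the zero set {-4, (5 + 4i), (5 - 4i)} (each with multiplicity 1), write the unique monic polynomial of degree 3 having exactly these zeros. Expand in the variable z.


The polynomial is p(z) = ∏_{α ∈ S} (z − α), where S = {-4, (5 + 4i), (5 - 4i)}.
Expanding the product yields: p(z) = z^3 -6·z^2 + z + 164.
Note conjugate pairs combine to real quadratics: (z − (5+4i))(z − (5−4i)) = z² − 10z + 41.
The resulting polynomial has degree 3 and real coefficients as required.

p(z) = z^3 -6·z^2 + z + 164.


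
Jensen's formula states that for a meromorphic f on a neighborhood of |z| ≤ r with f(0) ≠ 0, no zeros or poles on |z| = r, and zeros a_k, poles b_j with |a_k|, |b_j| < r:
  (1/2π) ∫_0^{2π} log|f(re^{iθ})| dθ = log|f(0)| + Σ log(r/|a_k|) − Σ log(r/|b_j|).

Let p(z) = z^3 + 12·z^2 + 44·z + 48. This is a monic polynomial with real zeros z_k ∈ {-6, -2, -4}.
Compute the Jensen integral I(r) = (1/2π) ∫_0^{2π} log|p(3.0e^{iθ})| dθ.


Zeros: -6, -4, -2; r = 3.0.
Inside |z| < r: -2. Outside (|z| ≥ r): -6, -4.
p(0) = 48, so log|p(0)| = log(48) = 3.8712.
Apply Jensen: I(r) = log|p(0)| + Σ_k log(r/|z_k|), summed over zeros inside |z| < r.
  log(r/|z_k|) for z_k = -2: log(3.0/2) = 0.4055
  Outside zeros (-6, -4) contribute nothing to the Jensen sum.
Sum over inside zeros: 0.4055.
I(r) = log|p(0)| + (inside sum) = 3.8712 + 0.4055 = 4.2767.
Note: since some zeros are outside |z| ≤ r, the simplified n·log(r) form does NOT apply — only the inside zeros contribute.

I(r) ≈ 4.2767.


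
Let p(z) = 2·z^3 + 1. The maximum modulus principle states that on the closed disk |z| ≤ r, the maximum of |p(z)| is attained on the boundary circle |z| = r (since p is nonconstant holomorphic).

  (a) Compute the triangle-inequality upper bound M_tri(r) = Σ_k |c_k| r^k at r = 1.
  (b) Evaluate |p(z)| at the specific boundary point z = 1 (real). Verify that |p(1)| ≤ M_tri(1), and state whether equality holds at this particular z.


Coefficients: c_0 = 1, c_1 = 0, c_2 = 0, c_3 = 2. Radius r = 1.
Part (a). Triangle bound: M_tri(r) = Σ_k |c_k| r^k
  = |1|·1^0 + |0|·1^1 + |0|·1^2 + |2|·1^3
  = 1 + 0 + 0 + 2 = 3.
This bounds M(r) := max_{|z|=r} |p(z)| from above; equality holds iff all terms c_k z^k can be made to align in phase at a single z on |z|=r.
Part (b). At z = 1 (real, on the circle |z| = r):
  p(1) = (1)·1^0 + (0)·1^1 + (0)·1^2 + (2)·1^3 = 3.
  |p(1)| = 3.
Since all nonzero coefficients share the same sign, |p(1)| = 3 = M_tri(1); the triangle bound is attained at z = 1, so in fact M(r) = 3.

M_tri(1) = 3; |p(1)| = 3; equality at z=1: yes.


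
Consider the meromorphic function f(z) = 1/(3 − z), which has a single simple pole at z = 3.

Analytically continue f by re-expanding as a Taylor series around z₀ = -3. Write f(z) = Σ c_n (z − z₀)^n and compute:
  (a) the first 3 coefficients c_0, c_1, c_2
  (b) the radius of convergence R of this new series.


Let w = z − z₀, so z = z₀ + w.
Then 3 − z = 3 − (z₀ + w) = (3 − z₀) − w = 6 − w.
f(z) = 1/(6 − w) = (1/(6)) · 1/(1 − w/(6)) = Σ_{n≥0} w^n / (6)^(n+1).
So c_n = 1/(6)^(n+1):
  c_0 = 1/(6)^1 = 1/6.
  c_1 = 1/(6)^2 = 1/36.
  c_2 = 1/(6)^3 = 1/216.
The series is valid for |w/d| < 1, i.e. |z − z₀| < |d|.
Radius of convergence: R = |3 − z₀| = |6| = 6 (distance from z₀ to the singularity z = 3).

c_0 = 1/6, c_1 = 1/36, c_2 = 1/216; R = 6.


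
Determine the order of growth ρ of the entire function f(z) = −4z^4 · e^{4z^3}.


M(r) = max_{|z|=r} |-4|·|z|^4·|e^{4z^3}| = 4·r^4 · e^{4r^3} (the factors attain their maxima compatibly on |z|=r). Then log M(r) = log 4 + 4·log r + 4r^3, dominated by the last term, so log log M(r) ~ 3·log r. The polynomial factor -4z^4 contributes only a log r term and does not affect the order. ρ = 3.
Therefore ρ = 3.

Order ρ = 3.


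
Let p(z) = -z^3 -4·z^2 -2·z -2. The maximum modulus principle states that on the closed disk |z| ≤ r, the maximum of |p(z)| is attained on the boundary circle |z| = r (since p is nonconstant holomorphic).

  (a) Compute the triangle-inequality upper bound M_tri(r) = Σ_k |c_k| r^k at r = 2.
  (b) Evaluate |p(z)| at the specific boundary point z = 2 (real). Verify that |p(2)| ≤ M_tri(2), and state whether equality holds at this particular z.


Coefficients: c_0 = -2, c_1 = -2, c_2 = -4, c_3 = -1. Radius r = 2.
Part (a). Triangle bound: M_tri(r) = Σ_k |c_k| r^k
  = |-2|·2^0 + |-2|·2^1 + |-4|·2^2 + |-1|·2^3
  = 2 + 4 + 16 + 8 = 30.
This bounds M(r) := max_{|z|=r} |p(z)| from above; equality holds iff all terms c_k z^k can be made to align in phase at a single z on |z|=r.
Part (b). At z = 2 (real, on the circle |z| = r):
  p(2) = (-2)·2^0 + (-2)·2^1 + (-4)·2^2 + (-1)·2^3 = -30.
  |p(2)| = 30.
Since all nonzero coefficients share the same sign, |p(2)| = 30 = M_tri(2); the triangle bound is attained at z = 2, so in fact M(r) = 30.

M_tri(2) = 30; |p(2)| = 30; equality at z=2: yes.


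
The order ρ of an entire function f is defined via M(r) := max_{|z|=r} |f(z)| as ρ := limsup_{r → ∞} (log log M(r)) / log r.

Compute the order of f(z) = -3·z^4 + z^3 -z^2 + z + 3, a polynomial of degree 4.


|f(z)| ≤ Σ|c_k|·r^k = O(r^4) as r → ∞. Polynomial growth is O(e^{r^ε}) for every ε > 0 (since r^4/e^{r^ε} → 0), so ρ ≤ ε for all ε > 0, i.e. ρ = 0. Every nonconstant polynomial has order 0.
Therefore ρ = 0.

Order ρ = 0.


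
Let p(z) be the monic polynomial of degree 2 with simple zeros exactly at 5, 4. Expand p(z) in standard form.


The polynomial is p(z) = ∏_{α ∈ S} (z − α), where S = {5, 4}.
Expanding the product yields: p(z) = z^2 -9·z + 20.
The resulting polynomial has degree 2 and real coefficients as required.

p(z) = z^2 -9·z + 20.


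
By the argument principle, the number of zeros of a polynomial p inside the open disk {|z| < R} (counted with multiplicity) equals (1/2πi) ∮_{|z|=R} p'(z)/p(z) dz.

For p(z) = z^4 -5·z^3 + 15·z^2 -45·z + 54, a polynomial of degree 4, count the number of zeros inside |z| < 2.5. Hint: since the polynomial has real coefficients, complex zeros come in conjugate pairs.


The zeros of p are: 2, (0 + 3i), (0 - 3i), 3.
Their magnitudes are: 2, 3, 3, 3.
Zeros with |z| < R = 2.5: 2.
Count = 1.
By the argument principle, (1/2πi) ∮_{|z|=R} p'(z)/p(z) dz equals exactly this count.

Number of zeros inside |z| < 2.5: 1.


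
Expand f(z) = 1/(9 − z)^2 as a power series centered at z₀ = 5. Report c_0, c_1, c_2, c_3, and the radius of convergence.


Let w = z − z₀, so z = z₀ + w.
Then 9 − z = 9 − (z₀ + w) = (9 − z₀) − w = 4 − w.
f(z) = 1/(4 − w)^2 = (1/(4)^2) · (1 − w/(4))^{−2}.
By the binomial series (1−u)^{−2} = Σ_{n≥0} C(n+1, 1) u^n for |u|<1, with u = w/(4):
  c_n = C(n+1, 1) / (4)^(n+2).
  c_0 = 1/(4)^2 = 1/16.
  c_1 = 2/(4)^3 = 1/32.
  c_2 = 3/(4)^4 = 3/256.
  c_3 = 4/(4)^5 = 1/256.
The series is valid for |w/d| < 1, i.e. |z − z₀| < |d|.
Radius of convergence: R = |9 − z₀| = |4| = 4 (distance from z₀ to the singularity z = 9).

c_0 = 1/16, c_1 = 1/32, c_2 = 3/256, c_3 = 1/256; R = 4.


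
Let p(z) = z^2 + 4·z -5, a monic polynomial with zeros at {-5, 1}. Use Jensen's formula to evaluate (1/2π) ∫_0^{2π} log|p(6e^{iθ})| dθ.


Zeros: -5, 1; r = 6.
Inside |z| < r: -5, 1. Outside (|z| ≥ r): ∅.
p(0) = -5, so log|p(0)| = log(5) = 1.6094.
Apply Jensen: I(r) = log|p(0)| + Σ_k log(r/|z_k|), summed over zeros inside |z| < r.
  log(r/|z_k|) for z_k = -5: log(6/5) = 0.1823
  log(r/|z_k|) for z_k = 1: log(6/1) = 1.7918
Sum over inside zeros: 1.9741.
I(r) = log|p(0)| + (inside sum) = 1.6094 + 1.9741 = 3.5835.
Closed form (all zeros inside, monic): I(r) = n·log(r) = 2·log(6) = 3.5835. ✓

I(r) ≈ 3.5835.


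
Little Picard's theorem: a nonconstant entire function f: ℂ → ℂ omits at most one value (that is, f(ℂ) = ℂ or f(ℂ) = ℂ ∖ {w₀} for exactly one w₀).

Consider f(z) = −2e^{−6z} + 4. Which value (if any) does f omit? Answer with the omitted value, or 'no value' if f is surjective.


Little Picard bounds the complement of f(ℂ) to at most one point.
e^{−6z} is never zero on ℂ, so -2·e^{−6z} takes every value in ℂ ∖ {0}. Adding 4 shifts the range to ℂ ∖ {4}. Thus f omits exactly the value 4.

Omitted value: 4.


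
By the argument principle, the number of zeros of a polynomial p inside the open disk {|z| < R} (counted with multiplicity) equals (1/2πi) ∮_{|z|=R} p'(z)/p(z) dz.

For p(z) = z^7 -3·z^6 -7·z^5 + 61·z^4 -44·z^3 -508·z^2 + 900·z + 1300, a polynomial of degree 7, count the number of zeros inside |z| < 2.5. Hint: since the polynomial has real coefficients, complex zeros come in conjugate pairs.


The zeros of p are: -1, (-3 + 1i), (-3 - 1i), (3 + 1i), (3 - 1i), (2 + 3i), (2 - 3i).
Their magnitudes are: 1, 3.162, 3.162, 3.162, 3.162, 3.606, 3.606.
Zeros with |z| < R = 2.5: -1.
Count = 1.
By the argument principle, (1/2πi) ∮_{|z|=R} p'(z)/p(z) dz equals exactly this count.

Number of zeros inside |z| < 2.5: 1.


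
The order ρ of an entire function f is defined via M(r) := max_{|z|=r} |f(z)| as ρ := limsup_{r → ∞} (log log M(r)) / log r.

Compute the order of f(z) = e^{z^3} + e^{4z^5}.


Each summand is entire of order 3 and 5 respectively (as in the single-exponential case). The order of a sum is at most the max of the orders, so ρ ≤ 5. For the lower bound: on |z|=r choose arg z so that 4z^5 is real positive; then |e^{4z^5}| = e^{4r^5} while |e^{1z^3}| ≤ e^{1r^3} = o(e^{4r^5}). So |f| ≥ e^{4r^5}(1 − o(1)) and ρ ≥ 5. Hence ρ = max(3, 5) = 5.
Therefore ρ = 5.

Order ρ = 5.


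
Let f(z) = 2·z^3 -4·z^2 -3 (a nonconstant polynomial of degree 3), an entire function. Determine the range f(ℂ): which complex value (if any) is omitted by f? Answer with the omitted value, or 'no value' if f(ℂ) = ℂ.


Little Picard bounds the complement of f(ℂ) to at most one point.
For every w ∈ ℂ, the equation p(z) − w = 0 is a nonconstant polynomial in z and hence has at least one root by the fundamental theorem of algebra. So p is surjective onto ℂ, omitting no value.

Omitted value: no value.


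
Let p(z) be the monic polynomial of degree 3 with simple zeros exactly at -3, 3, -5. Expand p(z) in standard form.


The polynomial is p(z) = ∏_{α ∈ S} (z − α), where S = {-3, 3, -5}.
Expanding the product yields: p(z) = z^3 + 5·z^2 -9·z -45.
The resulting polynomial has degree 3 and real coefficients as required.

p(z) = z^3 + 5·z^2 -9·z -45.


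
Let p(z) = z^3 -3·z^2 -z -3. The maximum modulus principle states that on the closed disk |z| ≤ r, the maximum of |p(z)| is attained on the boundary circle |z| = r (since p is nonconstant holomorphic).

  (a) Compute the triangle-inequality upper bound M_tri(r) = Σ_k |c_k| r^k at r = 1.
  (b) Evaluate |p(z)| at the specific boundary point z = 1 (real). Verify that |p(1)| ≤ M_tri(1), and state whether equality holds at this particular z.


Coefficients: c_0 = -3, c_1 = -1, c_2 = -3, c_3 = 1. Radius r = 1.
Part (a). Triangle bound: M_tri(r) = Σ_k |c_k| r^k
  = |-3|·1^0 + |-1|·1^1 + |-3|·1^2 + |1|·1^3
  = 3 + 1 + 3 + 1 = 8.
This bounds M(r) := max_{|z|=r} |p(z)| from above; equality holds iff all terms c_k z^k can be made to align in phase at a single z on |z|=r.
Part (b). At z = 1 (real, on the circle |z| = r):
  p(1) = (-3)·1^0 + (-1)·1^1 + (-3)·1^2 + (1)·1^3 = -6.
  |p(1)| = 6.
Check: |p(1)| = 6 ≤ 8 = M_tri(1). ✓ Equality does not hold at z = 1 (the coefficients have mixed signs, so the terms do not all align in phase there).

M_tri(1) = 8; |p(1)| = 6; equality at z=1: no.


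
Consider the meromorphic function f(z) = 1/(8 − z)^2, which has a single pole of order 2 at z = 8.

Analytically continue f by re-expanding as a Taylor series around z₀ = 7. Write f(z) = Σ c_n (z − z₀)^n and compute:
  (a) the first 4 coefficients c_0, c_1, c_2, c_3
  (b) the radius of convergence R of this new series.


Let w = z − z₀, so z = z₀ + w.
Then 8 − z = 8 − (z₀ + w) = (8 − z₀) − w = 1 − w.
f(z) = 1/(1 − w)^2 = (1/(1)^2) · (1 − w/(1))^{−2}.
By the binomial series (1−u)^{−2} = Σ_{n≥0} C(n+1, 1) u^n for |u|<1, with u = w/(1):
  c_n = C(n+1, 1) / (1)^(n+2).
  c_0 = 1/(1)^2 = 1.
  c_1 = 2/(1)^3 = 2.
  c_2 = 3/(1)^4 = 3.
  c_3 = 4/(1)^5 = 4.
The series is valid for |w/d| < 1, i.e. |z − z₀| < |d|.
Radius of convergence: R = |8 − z₀| = |1| = 1 (distance from z₀ to the singularity z = 8).

c_0 = 1, c_1 = 2, c_2 = 3, c_3 = 4; R = 1.


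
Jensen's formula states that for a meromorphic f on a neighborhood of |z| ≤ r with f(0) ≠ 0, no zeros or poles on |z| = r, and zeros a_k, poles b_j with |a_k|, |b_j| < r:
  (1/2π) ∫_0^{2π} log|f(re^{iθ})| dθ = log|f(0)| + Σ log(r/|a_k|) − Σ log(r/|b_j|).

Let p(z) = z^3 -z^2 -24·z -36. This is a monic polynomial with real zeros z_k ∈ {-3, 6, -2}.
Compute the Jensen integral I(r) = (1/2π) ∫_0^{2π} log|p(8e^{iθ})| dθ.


Zeros: -3, -2, 6; r = 8.
Inside |z| < r: -3, -2, 6. Outside (|z| ≥ r): ∅.
p(0) = -36, so log|p(0)| = log(36) = 3.5835.
Apply Jensen: I(r) = log|p(0)| + Σ_k log(r/|z_k|), summed over zeros inside |z| < r.
  log(r/|z_k|) for z_k = -3: log(8/3) = 0.9808
  log(r/|z_k|) for z_k = 6: log(8/6) = 0.2877
  log(r/|z_k|) for z_k = -2: log(8/2) = 1.3863
Sum over inside zeros: 2.6548.
I(r) = log|p(0)| + (inside sum) = 3.5835 + 2.6548 = 6.2383.
Closed form (all zeros inside, monic): I(r) = n·log(r) = 3·log(8) = 6.2383. ✓

I(r) ≈ 6.2383.


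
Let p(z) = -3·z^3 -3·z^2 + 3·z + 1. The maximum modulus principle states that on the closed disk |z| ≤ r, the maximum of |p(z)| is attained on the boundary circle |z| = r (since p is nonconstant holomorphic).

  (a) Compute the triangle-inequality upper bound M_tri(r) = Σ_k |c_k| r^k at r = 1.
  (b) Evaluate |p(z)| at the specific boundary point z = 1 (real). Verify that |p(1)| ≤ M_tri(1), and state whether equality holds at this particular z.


Coefficients: c_0 = 1, c_1 = 3, c_2 = -3, c_3 = -3. Radius r = 1.
Part (a). Triangle bound: M_tri(r) = Σ_k |c_k| r^k
  = |1|·1^0 + |3|·1^1 + |-3|·1^2 + |-3|·1^3
  = 1 + 3 + 3 + 3 = 10.
This bounds M(r) := max_{|z|=r} |p(z)| from above; equality holds iff all terms c_k z^k can be made to align in phase at a single z on |z|=r.
Part (b). At z = 1 (real, on the circle |z| = r):
  p(1) = (1)·1^0 + (3)·1^1 + (-3)·1^2 + (-3)·1^3 = -2.
  |p(1)| = 2.
Check: |p(1)| = 2 ≤ 10 = M_tri(1). ✓ Equality does not hold at z = 1 (the coefficients have mixed signs, so the terms do not all align in phase there).

M_tri(1) = 10; |p(1)| = 2; equality at z=1: no.


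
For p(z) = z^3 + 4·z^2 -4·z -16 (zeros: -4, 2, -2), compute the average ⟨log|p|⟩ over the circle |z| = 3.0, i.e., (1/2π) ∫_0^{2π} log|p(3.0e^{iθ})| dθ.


Zeros: -4, -2, 2; r = 3.0.
Inside |z| < r: -2, 2. Outside (|z| ≥ r): -4.
p(0) = -16, so log|p(0)| = log(16) = 2.7726.
Apply Jensen: I(r) = log|p(0)| + Σ_k log(r/|z_k|), summed over zeros inside |z| < r.
  log(r/|z_k|) for z_k = 2: log(3.0/2) = 0.4055
  log(r/|z_k|) for z_k = -2: log(3.0/2) = 0.4055
  Outside zeros (-4) contribute nothing to the Jensen sum.
Sum over inside zeros: 0.8109.
I(r) = log|p(0)| + (inside sum) = 2.7726 + 0.8109 = 3.5835.
Note: since some zeros are outside |z| ≤ r, the simplified n·log(r) form does NOT apply — only the inside zeros contribute.

I(r) ≈ 3.5835.


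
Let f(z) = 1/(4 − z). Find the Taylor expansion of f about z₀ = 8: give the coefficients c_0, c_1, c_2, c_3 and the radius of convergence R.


Let w = z − z₀, so z = z₀ + w.
Then 4 − z = 4 − (z₀ + w) = (4 − z₀) − w = -4 − w.
f(z) = 1/(-4 − w) = (1/(-4)) · 1/(1 − w/(-4)) = Σ_{n≥0} w^n / (-4)^(n+1).
So c_n = 1/(-4)^(n+1):
  c_0 = 1/(-4)^1 = -1/4.
  c_1 = 1/(-4)^2 = 1/16.
  c_2 = 1/(-4)^3 = -1/64.
  c_3 = 1/(-4)^4 = 1/256.
The series is valid for |w/d| < 1, i.e. |z − z₀| < |d|.
Radius of convergence: R = |4 − z₀| = |-4| = 4 (distance from z₀ to the singularity z = 4).

c_0 = -1/4, c_1 = 1/16, c_2 = -1/64, c_3 = 1/256; R = 4.


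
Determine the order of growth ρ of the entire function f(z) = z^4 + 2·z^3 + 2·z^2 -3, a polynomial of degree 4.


|f(z)| ≤ Σ|c_k|·r^k = O(r^4) as r → ∞. Polynomial growth is O(e^{r^ε}) for every ε > 0 (since r^4/e^{r^ε} → 0), so ρ ≤ ε for all ε > 0, i.e. ρ = 0. Every nonconstant polynomial has order 0.
Therefore ρ = 0.

Order ρ = 0.
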